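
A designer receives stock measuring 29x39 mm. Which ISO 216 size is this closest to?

Aspect ratio 39/29 ≈ 1.345 (ISO target is √2 ≈ 1.414).
In the C-series (envelope sizes, between A and B): C10 = 28 × 40 mm.
Off by 2 mm total — nearest standard size.

C10 (28 × 40 mm)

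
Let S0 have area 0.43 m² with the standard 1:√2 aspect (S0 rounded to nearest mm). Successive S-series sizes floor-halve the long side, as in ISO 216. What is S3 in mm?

Let S0's short side be w mm. w · w√2 = 0.43 m² = 430,000 mm², so w ≈ 551.4 mm and w√2 ≈ 779.8 mm → S0 = 551 × 780 mm.
S1: ⌊780/2⌋ × 551 = 390 × 551 mm
S2: ⌊551/2⌋ × 390 = 275 × 390 mm
S3: ⌊390/2⌋ × 275 = 195 × 275 mm

195 × 275 mm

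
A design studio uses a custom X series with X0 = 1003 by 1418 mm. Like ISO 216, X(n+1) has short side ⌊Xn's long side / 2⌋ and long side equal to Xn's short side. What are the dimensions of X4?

250 × 354 mm

X1: ⌊1418/2⌋ × 1003 = 709 × 1003 mm
X2: ⌊1003/2⌋ × 709 = 501 × 709 mm
X3: ⌊709/2⌋ × 501 = 354 × 501 mm
X4: ⌊501/2⌋ × 354 = 250 × 354 mm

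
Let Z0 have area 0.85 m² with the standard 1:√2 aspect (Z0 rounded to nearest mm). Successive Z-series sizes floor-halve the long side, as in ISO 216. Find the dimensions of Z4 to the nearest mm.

Let Z0's short side be w mm. w · w√2 = 0.85 m² = 850,000 mm², so w ≈ 775.3 mm and w√2 ≈ 1096.4 mm → Z0 = 775 × 1096 mm.
Z1: ⌊1096/2⌋ × 775 = 548 × 775 mm
Z2: ⌊775/2⌋ × 548 = 387 × 548 mm
Z3: ⌊548/2⌋ × 387 = 274 × 387 mm
Z4: ⌊387/2⌋ × 274 = 193 × 274 mm

193 × 274 mm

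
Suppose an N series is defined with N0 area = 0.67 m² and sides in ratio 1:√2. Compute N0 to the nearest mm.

688 × 973 mm

Let the short side be w mm. Then w · w√2 = 0.67 m² = 670,000 mm².
w² = 670,000/√2, so w ≈ 688.3 mm; long side = w√2 ≈ 973.4 mm.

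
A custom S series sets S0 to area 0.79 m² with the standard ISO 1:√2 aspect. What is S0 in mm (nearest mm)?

Let the short side be w mm. Then w · w√2 = 0.79 m² = 790,000 mm².
w² = 790,000/√2, so w ≈ 747.4 mm; long side = w√2 ≈ 1057.0 mm.

747 × 1057 mm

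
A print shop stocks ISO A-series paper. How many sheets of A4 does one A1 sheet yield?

8

Each ISO step halves the sheet: 1 × A1 → 2 × A2 → 4 × A3 → 8 × A4
From A1 to A4 is 3 halving steps: 2^3 = 8.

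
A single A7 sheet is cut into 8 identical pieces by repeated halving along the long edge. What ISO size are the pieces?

8 = 2^3, so 3 halving steps.
A7 → A8 → … → A10 after 3 steps.

A10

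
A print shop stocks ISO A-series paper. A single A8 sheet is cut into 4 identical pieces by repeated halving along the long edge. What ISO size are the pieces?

4 = 2^2, so 2 halving steps.
A8 → A9 → … → A10 after 2 steps.

A10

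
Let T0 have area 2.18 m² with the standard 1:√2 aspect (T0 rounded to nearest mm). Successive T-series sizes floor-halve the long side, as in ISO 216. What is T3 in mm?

439 × 621 mm

Let T0's short side be w mm. w · w√2 = 2.18 m² = 2,180,000 mm², so w ≈ 1241.6 mm and w√2 ≈ 1755.8 mm → T0 = 1242 × 1756 mm.
T1: ⌊1756/2⌋ × 1242 = 878 × 1242 mm
T2: ⌊1242/2⌋ × 878 = 621 × 878 mm
T3: ⌊878/2⌋ × 621 = 439 × 621 mm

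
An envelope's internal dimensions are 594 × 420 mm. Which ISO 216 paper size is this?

Aspect ratio 594/420 ≈ 1.414 — close to the ISO √2 ≈ 1.414.
In the A-series (A0 area = 1 m²): A2 = 420 × 594 mm.

A2 (420 × 594 mm)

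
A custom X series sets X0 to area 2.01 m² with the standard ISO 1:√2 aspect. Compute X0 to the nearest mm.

1192 × 1686 mm

Let the short side be w mm. Then w · w√2 = 2.01 m² = 2,010,000 mm².
w² = 2,010,000/√2, so w ≈ 1192.2 mm; long side = w√2 ≈ 1686.0 mm.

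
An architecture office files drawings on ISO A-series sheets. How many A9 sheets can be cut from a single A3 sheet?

64

Each ISO step halves the sheet: 1 × A3 → 2 × A4 → 4 × A5 → 8 × A6 → …
From A3 to A9 is 6 halving steps: 2^6 = 64.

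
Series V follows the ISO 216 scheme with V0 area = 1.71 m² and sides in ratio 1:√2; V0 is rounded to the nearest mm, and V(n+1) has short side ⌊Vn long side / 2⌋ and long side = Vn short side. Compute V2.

Let V0's short side be w mm. w · w√2 = 1.71 m² = 1,710,000 mm², so w ≈ 1099.6 mm and w√2 ≈ 1555.1 mm → V0 = 1100 × 1555 mm.
V1: ⌊1555/2⌋ × 1100 = 777 × 1100 mm
V2: ⌊1100/2⌋ × 777 = 550 × 777 mm

550 × 777 mm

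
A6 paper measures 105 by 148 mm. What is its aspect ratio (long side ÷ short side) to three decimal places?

148 / 105 = 1.410
ISO 216 targets √2 ≈ 1.414; the -0.005 deviation is from mm rounding.

1.410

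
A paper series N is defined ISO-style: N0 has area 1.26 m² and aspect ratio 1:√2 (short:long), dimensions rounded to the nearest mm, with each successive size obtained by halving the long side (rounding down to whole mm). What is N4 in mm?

Let N0's short side be w mm. w · w√2 = 1.26 m² = 1,260,000 mm², so w ≈ 943.9 mm and w√2 ≈ 1334.9 mm → N0 = 944 × 1335 mm.
N1: ⌊1335/2⌋ × 944 = 667 × 944 mm
N2: ⌊944/2⌋ × 667 = 472 × 667 mm
N3: ⌊667/2⌋ × 472 = 333 × 472 mm
N4: ⌊472/2⌋ × 333 = 236 × 333 mm

236 × 333 mm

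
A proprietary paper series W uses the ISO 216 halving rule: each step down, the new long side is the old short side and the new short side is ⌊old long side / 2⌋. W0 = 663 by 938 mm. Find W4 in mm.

W1: ⌊938/2⌋ × 663 = 469 × 663 mm
W2: ⌊663/2⌋ × 469 = 331 × 469 mm
W3: ⌊469/2⌋ × 331 = 234 × 331 mm
W4: ⌊331/2⌋ × 234 = 165 × 234 mm

165 × 234 mm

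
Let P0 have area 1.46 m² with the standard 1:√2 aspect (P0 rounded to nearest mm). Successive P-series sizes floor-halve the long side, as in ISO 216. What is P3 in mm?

359 × 508 mm

Let P0's short side be w mm. w · w√2 = 1.46 m² = 1,460,000 mm², so w ≈ 1016.1 mm and w√2 ≈ 1436.9 mm → P0 = 1016 × 1437 mm.
P1: ⌊1437/2⌋ × 1016 = 718 × 1016 mm
P2: ⌊1016/2⌋ × 718 = 508 × 718 mm
P3: ⌊718/2⌋ × 508 = 359 × 508 mm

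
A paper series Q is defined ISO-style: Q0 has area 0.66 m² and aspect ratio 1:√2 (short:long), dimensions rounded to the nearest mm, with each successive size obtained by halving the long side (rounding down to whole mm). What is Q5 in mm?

120 × 170 mm

Let Q0's short side be w mm. w · w√2 = 0.66 m² = 660,000 mm², so w ≈ 683.1 mm and w√2 ≈ 966.1 mm → Q0 = 683 × 966 mm.
Q1: ⌊966/2⌋ × 683 = 483 × 683 mm
Q2: ⌊683/2⌋ × 483 = 341 × 483 mm
Q3: ⌊483/2⌋ × 341 = 241 × 341 mm
Q4: ⌊341/2⌋ × 241 = 170 × 241 mm
Q5: ⌊241/2⌋ × 170 = 120 × 170 mm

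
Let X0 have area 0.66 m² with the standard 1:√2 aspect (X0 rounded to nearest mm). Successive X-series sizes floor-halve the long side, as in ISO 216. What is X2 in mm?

Let X0's short side be w mm. w · w√2 = 0.66 m² = 660,000 mm², so w ≈ 683.1 mm and w√2 ≈ 966.1 mm → X0 = 683 × 966 mm.
X1: ⌊966/2⌋ × 683 = 483 × 683 mm
X2: ⌊683/2⌋ × 483 = 341 × 483 mm

341 × 483 mm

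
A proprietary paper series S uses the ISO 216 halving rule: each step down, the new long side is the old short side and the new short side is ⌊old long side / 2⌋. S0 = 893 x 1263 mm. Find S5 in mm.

157 × 223 mm

S1: ⌊1263/2⌋ × 893 = 631 × 893 mm
S2: ⌊893/2⌋ × 631 = 446 × 631 mm
S3: ⌊631/2⌋ × 446 = 315 × 446 mm
S4: ⌊446/2⌋ × 315 = 223 × 315 mm
S5: ⌊315/2⌋ × 223 = 157 × 223 mm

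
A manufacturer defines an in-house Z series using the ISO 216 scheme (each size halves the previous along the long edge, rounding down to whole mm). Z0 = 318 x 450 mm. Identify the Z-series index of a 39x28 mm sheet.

Z0: 318 × 450 mm
Z1: 225 × 318 mm
Z2: 159 × 225 mm
Z3: 112 × 159 mm
Z4: 79 × 112 mm
Z5: 56 × 79 mm
Z6: 39 × 56 mm
Z7: 28 × 39 mm
Z8: 19 × 28 mm
→ matches Z7.

Z7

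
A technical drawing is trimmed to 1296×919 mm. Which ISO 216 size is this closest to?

C0 (917 × 1297 mm)

Aspect ratio 1296/919 ≈ 1.410 — close to the ISO √2 ≈ 1.414.
In the C-series (envelope sizes, between A and B): C0 = 917 × 1297 mm.
Off by 3 mm total — nearest standard size.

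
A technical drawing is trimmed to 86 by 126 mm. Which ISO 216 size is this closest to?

Aspect ratio 126/86 ≈ 1.465 (ISO target is √2 ≈ 1.414).
In the B-series (B0 = 1000 × 1414 mm): B7 = 88 × 125 mm.
Off by 3 mm total — nearest standard size.

B7 (88 × 125 mm)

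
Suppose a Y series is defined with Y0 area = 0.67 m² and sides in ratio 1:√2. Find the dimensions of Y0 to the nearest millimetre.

688 × 973 mm

Let the short side be w mm. Then w · w√2 = 0.67 m² = 670,000 mm².
w² = 670,000/√2, so w ≈ 688.3 mm; long side = w√2 ≈ 973.4 mm.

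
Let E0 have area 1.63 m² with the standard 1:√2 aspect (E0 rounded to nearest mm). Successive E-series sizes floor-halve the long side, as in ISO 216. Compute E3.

379 × 537 mm

Let E0's short side be w mm. w · w√2 = 1.63 m² = 1,630,000 mm², so w ≈ 1073.6 mm and w√2 ≈ 1518.3 mm → E0 = 1074 × 1518 mm.
E1: ⌊1518/2⌋ × 1074 = 759 × 1074 mm
E2: ⌊1074/2⌋ × 759 = 537 × 759 mm
E3: ⌊759/2⌋ × 537 = 379 × 537 mm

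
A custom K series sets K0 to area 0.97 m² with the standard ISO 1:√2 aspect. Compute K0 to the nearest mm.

Let the short side be w mm. Then w · w√2 = 0.97 m² = 970,000 mm².
w² = 970,000/√2, so w ≈ 828.2 mm; long side = w√2 ≈ 1171.2 mm.

828 × 1171 mm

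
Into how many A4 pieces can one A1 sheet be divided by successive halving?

8

A1 = 594 × 841 mm; A4 = 210 × 297 mm.
Each halving step doubles the count; 3 steps from A1 to A4.
2^3 = 8.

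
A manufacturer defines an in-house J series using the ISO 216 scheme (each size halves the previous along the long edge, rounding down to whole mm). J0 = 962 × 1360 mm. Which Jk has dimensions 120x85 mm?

J7

J0: 962 × 1360 mm
J1: 680 × 962 mm
J2: 481 × 680 mm
J3: 340 × 481 mm
J4: 240 × 340 mm
J5: 170 × 240 mm
J6: 120 × 170 mm
J7: 85 × 120 mm
J8: 60 × 85 mm
→ matches J7.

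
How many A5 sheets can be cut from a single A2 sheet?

Each ISO step halves the sheet: 1 × A2 → 2 × A3 → 4 × A4 → 8 × A5
From A2 to A5 is 3 halving steps: 2^3 = 8.

8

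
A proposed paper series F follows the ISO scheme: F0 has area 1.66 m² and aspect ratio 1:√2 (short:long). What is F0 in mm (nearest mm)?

1083 × 1532 mm

Let the short side be w mm. Then w · w√2 = 1.66 m² = 1,660,000 mm².
w² = 1,660,000/√2, so w ≈ 1083.4 mm; long side = w√2 ≈ 1532.2 mm.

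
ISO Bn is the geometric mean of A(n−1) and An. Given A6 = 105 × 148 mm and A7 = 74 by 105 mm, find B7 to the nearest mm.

Short side: √(105 · 74) = √7770 ≈ 88.1 → 88 mm
Long side: √(148 · 105) = √15540 ≈ 124.7 → 125 mm

88 × 125 mm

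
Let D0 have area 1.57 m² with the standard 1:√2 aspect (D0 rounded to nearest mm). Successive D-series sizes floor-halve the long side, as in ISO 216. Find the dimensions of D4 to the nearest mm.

263 × 372 mm

Let D0's short side be w mm. w · w√2 = 1.57 m² = 1,570,000 mm², so w ≈ 1053.6 mm and w√2 ≈ 1490.1 mm → D0 = 1054 × 1490 mm.
D1: ⌊1490/2⌋ × 1054 = 745 × 1054 mm
D2: ⌊1054/2⌋ × 745 = 527 × 745 mm
D3: ⌊745/2⌋ × 527 = 372 × 527 mm
D4: ⌊527/2⌋ × 372 = 263 × 372 mm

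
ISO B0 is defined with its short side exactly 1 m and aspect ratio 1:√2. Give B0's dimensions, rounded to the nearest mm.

1000 × 1414 mm

Short side = 1000 mm; long side = 1000√2 ≈ 1414.2 mm.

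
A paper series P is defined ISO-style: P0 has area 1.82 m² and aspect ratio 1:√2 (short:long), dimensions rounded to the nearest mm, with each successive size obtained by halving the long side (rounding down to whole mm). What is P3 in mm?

Let P0's short side be w mm. w · w√2 = 1.82 m² = 1,820,000 mm², so w ≈ 1134.4 mm and w√2 ≈ 1604.3 mm → P0 = 1134 × 1604 mm.
P1: ⌊1604/2⌋ × 1134 = 802 × 1134 mm
P2: ⌊1134/2⌋ × 802 = 567 × 802 mm
P3: ⌊802/2⌋ × 567 = 401 × 567 mm

401 × 567 mm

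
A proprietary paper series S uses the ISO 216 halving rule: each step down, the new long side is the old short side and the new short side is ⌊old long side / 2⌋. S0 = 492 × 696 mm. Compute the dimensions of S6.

61 × 87 mm

S1: ⌊696/2⌋ × 492 = 348 × 492 mm
S2: ⌊492/2⌋ × 348 = 246 × 348 mm
S3: ⌊348/2⌋ × 246 = 174 × 246 mm
S4: ⌊246/2⌋ × 174 = 123 × 174 mm
S5: ⌊174/2⌋ × 123 = 87 × 123 mm
S6: ⌊123/2⌋ × 87 = 61 × 87 mm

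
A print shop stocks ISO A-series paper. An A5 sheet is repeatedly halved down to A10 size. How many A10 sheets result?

Each ISO step halves the sheet: 1 × A5 → 2 × A6 → 4 × A7 → 8 × A8 → …
From A5 to A10 is 5 halving steps: 2^5 = 32.

32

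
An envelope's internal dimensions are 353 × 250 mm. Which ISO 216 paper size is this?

Aspect ratio 353/250 ≈ 1.412 — close to the ISO √2 ≈ 1.414.
In the B-series (B0 = 1000 × 1414 mm): B4 = 250 × 353 mm.

B4 (250 × 353 mm)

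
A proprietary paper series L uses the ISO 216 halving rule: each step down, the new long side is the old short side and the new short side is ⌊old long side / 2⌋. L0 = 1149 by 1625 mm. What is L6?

L1: ⌊1625/2⌋ × 1149 = 812 × 1149 mm
L2: ⌊1149/2⌋ × 812 = 574 × 812 mm
L3: ⌊812/2⌋ × 574 = 406 × 574 mm
L4: ⌊574/2⌋ × 406 = 287 × 406 mm
L5: ⌊406/2⌋ × 287 = 203 × 287 mm
L6: ⌊287/2⌋ × 203 = 143 × 203 mm

143 × 203 mm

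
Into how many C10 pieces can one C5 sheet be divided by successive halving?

32

C5 = 162 × 229 mm; C10 = 28 × 40 mm.
Each halving step doubles the count; 5 steps from C5 to C10.
2^5 = 32.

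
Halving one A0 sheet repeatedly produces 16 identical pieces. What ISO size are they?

A4

16 = 2^4, so 4 halving steps.
A0 → A1 → … → A4 after 4 steps.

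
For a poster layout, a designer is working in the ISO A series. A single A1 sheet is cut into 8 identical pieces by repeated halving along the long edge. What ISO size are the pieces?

A4

8 = 2^3, so 3 halving steps.
A1 → A2 → … → A4 after 3 steps.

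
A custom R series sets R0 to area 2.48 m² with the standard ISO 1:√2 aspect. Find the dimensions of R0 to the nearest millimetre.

Let the short side be w mm. Then w · w√2 = 2.48 m² = 2,480,000 mm².
w² = 2,480,000/√2, so w ≈ 1324.2 mm; long side = w√2 ≈ 1872.8 mm.

1324 × 1873 mm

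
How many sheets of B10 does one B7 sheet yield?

Each ISO step halves the sheet: 1 × B7 → 2 × B8 → 4 × B9 → 8 × B10
From B7 to B10 is 3 halving steps: 2^3 = 8.

8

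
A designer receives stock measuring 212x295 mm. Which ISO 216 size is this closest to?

Aspect ratio 295/212 ≈ 1.392 (ISO target is √2 ≈ 1.414).
In the A-series (A0 area = 1 m²): A4 = 210 × 297 mm.
Off by 4 mm total — nearest standard size.

A4 (210 × 297 mm)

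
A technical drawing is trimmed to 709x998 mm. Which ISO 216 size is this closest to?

B1 (707 × 1000 mm)

Aspect ratio 998/709 ≈ 1.408 — close to the ISO √2 ≈ 1.414.
In the B-series (B0 = 1000 × 1414 mm): B1 = 707 × 1000 mm.
Off by 4 mm total — nearest standard size.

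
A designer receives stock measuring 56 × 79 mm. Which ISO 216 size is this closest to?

C8 (57 × 81 mm)

Aspect ratio 79/56 ≈ 1.411 — close to the ISO √2 ≈ 1.414.
In the C-series (envelope sizes, between A and B): C8 = 57 × 81 mm.
Off by 3 mm total — nearest standard size.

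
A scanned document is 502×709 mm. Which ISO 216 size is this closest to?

Aspect ratio 709/502 ≈ 1.412 — close to the ISO √2 ≈ 1.414.
In the B-series (B0 = 1000 × 1414 mm): B2 = 500 × 707 mm.
Off by 4 mm total — nearest standard size.

B2 (500 × 707 mm)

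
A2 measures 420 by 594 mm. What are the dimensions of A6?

A3: ⌊594/2⌋ × 420 = 297 × 420 mm
A4: ⌊420/2⌋ × 297 = 210 × 297 mm
A5: ⌊297/2⌋ × 210 = 148 × 210 mm
A6: ⌊210/2⌋ × 148 = 105 × 148 mm

105 × 148 mm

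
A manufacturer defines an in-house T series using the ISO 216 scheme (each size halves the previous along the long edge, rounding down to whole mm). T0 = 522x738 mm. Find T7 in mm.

46 × 65 mm

T1 = 369 × 522 mm (from T0 by 1 halving).
T2: ⌊522/2⌋ × 369 = 261 × 369 mm
T3: ⌊369/2⌋ × 261 = 184 × 261 mm
T4: ⌊261/2⌋ × 184 = 130 × 184 mm
T5: ⌊184/2⌋ × 130 = 92 × 130 mm
T6: ⌊130/2⌋ × 92 = 65 × 92 mm
T7: ⌊92/2⌋ × 65 = 46 × 65 mm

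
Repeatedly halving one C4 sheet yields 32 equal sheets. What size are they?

C9

32 = 2^5, so 5 halving steps.
C4 → C5 → … → C9 after 5 steps.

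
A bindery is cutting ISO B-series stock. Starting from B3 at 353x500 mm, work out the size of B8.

B4: ⌊500/2⌋ × 353 = 250 × 353 mm
B5: ⌊353/2⌋ × 250 = 176 × 250 mm
B6: ⌊250/2⌋ × 176 = 125 × 176 mm
B7: ⌊176/2⌋ × 125 = 88 × 125 mm
B8: ⌊125/2⌋ × 88 = 62 × 88 mm

62 × 88 mm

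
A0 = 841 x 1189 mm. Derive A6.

105 × 148 mm

A1: ⌊1189/2⌋ × 841 = 594 × 841 mm
A2: ⌊841/2⌋ × 594 = 420 × 594 mm
A3: ⌊594/2⌋ × 420 = 297 × 420 mm
A4: ⌊420/2⌋ × 297 = 210 × 297 mm
A5: ⌊297/2⌋ × 210 = 148 × 210 mm
A6: ⌊210/2⌋ × 148 = 105 × 148 mm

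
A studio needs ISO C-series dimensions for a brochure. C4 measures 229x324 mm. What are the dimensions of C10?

28 × 40 mm

C5: ⌊324/2⌋ × 229 = 162 × 229 mm
C6: ⌊229/2⌋ × 162 = 114 × 162 mm
C7: ⌊162/2⌋ × 114 = 81 × 114 mm
C8: ⌊114/2⌋ × 81 = 57 × 81 mm
C9: ⌊81/2⌋ × 57 = 40 × 57 mm
C10: ⌊57/2⌋ × 40 = 28 × 40 mm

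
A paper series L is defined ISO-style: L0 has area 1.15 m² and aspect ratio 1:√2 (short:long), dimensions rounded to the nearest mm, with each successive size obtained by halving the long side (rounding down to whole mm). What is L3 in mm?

318 × 451 mm

Let L0's short side be w mm. w · w√2 = 1.15 m² = 1,150,000 mm², so w ≈ 901.8 mm and w√2 ≈ 1275.3 mm → L0 = 902 × 1275 mm.
L1: ⌊1275/2⌋ × 902 = 637 × 902 mm
L2: ⌊902/2⌋ × 637 = 451 × 637 mm
L3: ⌊637/2⌋ × 451 = 318 × 451 mm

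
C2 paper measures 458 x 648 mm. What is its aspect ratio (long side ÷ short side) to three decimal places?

648 / 458 = 1.415
Matches √2 ≈ 1.414 — the ISO 216 defining ratio.

1.415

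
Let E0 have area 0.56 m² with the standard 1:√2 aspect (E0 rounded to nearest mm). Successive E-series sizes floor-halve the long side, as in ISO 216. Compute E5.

Let E0's short side be w mm. w · w√2 = 0.56 m² = 560,000 mm², so w ≈ 629.3 mm and w√2 ≈ 889.9 mm → E0 = 629 × 890 mm.
E1: ⌊890/2⌋ × 629 = 445 × 629 mm
E2: ⌊629/2⌋ × 445 = 314 × 445 mm
E3: ⌊445/2⌋ × 314 = 222 × 314 mm
E4: ⌊314/2⌋ × 222 = 157 × 222 mm
E5: ⌊222/2⌋ × 157 = 111 × 157 mm

111 × 157 mm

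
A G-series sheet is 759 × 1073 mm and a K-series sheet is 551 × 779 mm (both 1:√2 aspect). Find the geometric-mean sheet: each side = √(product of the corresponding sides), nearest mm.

Short side: √(759 · 551) = √418209 ≈ 646.7 → 647 mm
Long side: √(1073 · 779) = √835867 ≈ 914.3 → 914 mm

647 × 914 mm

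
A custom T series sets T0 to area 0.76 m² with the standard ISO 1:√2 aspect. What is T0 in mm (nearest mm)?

733 × 1037 mm

Let the short side be w mm. Then w · w√2 = 0.76 m² = 760,000 mm².
w² = 760,000/√2, so w ≈ 733.1 mm; long side = w√2 ≈ 1036.7 mm.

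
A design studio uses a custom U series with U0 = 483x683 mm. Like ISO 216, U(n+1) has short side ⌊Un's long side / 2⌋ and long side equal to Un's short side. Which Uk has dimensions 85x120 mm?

U5

U0: 483 × 683 mm
U1: 341 × 483 mm
U2: 241 × 341 mm
U3: 170 × 241 mm
U4: 120 × 170 mm
U5: 85 × 120 mm
U6: 60 × 85 mm
→ matches U5.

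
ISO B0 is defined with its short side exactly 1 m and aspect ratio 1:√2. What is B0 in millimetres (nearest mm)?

1000 × 1414 mm

Short side = 1000 mm; long side = 1000√2 ≈ 1414.2 mm.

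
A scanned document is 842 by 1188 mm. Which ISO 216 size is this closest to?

Aspect ratio 1188/842 ≈ 1.411 — close to the ISO √2 ≈ 1.414.
In the A-series (A0 area = 1 m²): A0 = 841 × 1189 mm.
Off by 2 mm total — nearest standard size.

A0 (841 × 1189 mm)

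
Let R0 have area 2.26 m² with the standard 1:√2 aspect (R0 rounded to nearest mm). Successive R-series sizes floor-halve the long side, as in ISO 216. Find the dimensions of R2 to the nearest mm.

Let R0's short side be w mm. w · w√2 = 2.26 m² = 2,260,000 mm², so w ≈ 1264.1 mm and w√2 ≈ 1787.8 mm → R0 = 1264 × 1788 mm.
R1: ⌊1788/2⌋ × 1264 = 894 × 1264 mm
R2: ⌊1264/2⌋ × 894 = 632 × 894 mm

632 × 894 mm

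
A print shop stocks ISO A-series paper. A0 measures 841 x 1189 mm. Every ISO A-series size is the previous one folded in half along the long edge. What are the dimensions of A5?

A1: ⌊1189/2⌋ × 841 = 594 × 841 mm
A2: ⌊841/2⌋ × 594 = 420 × 594 mm
A3: ⌊594/2⌋ × 420 = 297 × 420 mm
A4: ⌊420/2⌋ × 297 = 210 × 297 mm
A5: ⌊297/2⌋ × 210 = 148 × 210 mm

148 × 210 mm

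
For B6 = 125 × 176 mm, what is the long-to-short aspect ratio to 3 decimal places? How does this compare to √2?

1.408

176 / 125 = 1.408
ISO 216 targets √2 ≈ 1.414; the -0.006 deviation is from mm rounding.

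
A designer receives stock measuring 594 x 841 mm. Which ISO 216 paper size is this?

Aspect ratio 841/594 ≈ 1.416 — close to the ISO √2 ≈ 1.414.
In the A-series (A0 area = 1 m²): A1 = 594 × 841 mm.

A1 (594 × 841 mm)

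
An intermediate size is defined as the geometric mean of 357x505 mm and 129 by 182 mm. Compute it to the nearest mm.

Short side: √(357 · 129) = √46053 ≈ 214.6 → 215 mm
Long side: √(505 · 182) = √91910 ≈ 303.2 → 303 mm

215 × 303 mm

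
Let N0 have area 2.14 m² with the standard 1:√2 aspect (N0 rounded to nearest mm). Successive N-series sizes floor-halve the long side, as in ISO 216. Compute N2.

615 × 870 mm

Let N0's short side be w mm. w · w√2 = 2.14 m² = 2,140,000 mm², so w ≈ 1230.1 mm and w√2 ≈ 1739.7 mm → N0 = 1230 × 1740 mm.
N1: ⌊1740/2⌋ × 1230 = 870 × 1230 mm
N2: ⌊1230/2⌋ × 870 = 615 × 870 mm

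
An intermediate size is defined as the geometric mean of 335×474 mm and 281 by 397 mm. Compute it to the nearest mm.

307 × 434 mm

Short side: √(335 · 281) = √94135 ≈ 306.8 → 307 mm
Long side: √(474 · 397) = √188178 ≈ 433.8 → 434 mm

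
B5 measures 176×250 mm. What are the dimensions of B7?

88 × 125 mm

B6: ⌊250/2⌋ × 176 = 125 × 176 mm
B7: ⌊176/2⌋ × 125 = 88 × 125 mm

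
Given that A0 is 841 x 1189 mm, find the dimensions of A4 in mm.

A1: ⌊1189/2⌋ × 841 = 594 × 841 mm
A2: ⌊841/2⌋ × 594 = 420 × 594 mm
A3: ⌊594/2⌋ × 420 = 297 × 420 mm
A4: ⌊420/2⌋ × 297 = 210 × 297 mm

210 × 297 mm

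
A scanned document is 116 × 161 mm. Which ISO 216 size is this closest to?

C6 (114 × 162 mm)

Aspect ratio 161/116 ≈ 1.388 (ISO target is √2 ≈ 1.414).
In the C-series (envelope sizes, between A and B): C6 = 114 × 162 mm.
Off by 3 mm total — nearest standard size.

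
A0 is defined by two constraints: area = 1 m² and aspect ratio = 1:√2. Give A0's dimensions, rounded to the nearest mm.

841 × 1189 mm

Let the short side be w mm. Then the long side is w√2 and w · w√2 = 10⁶ mm².
w² = 10⁶/√2, so w = 1000 / 2^(1/4) ≈ 840.9 mm; long side = 1000 · 2^(1/4) ≈ 1189.2 mm.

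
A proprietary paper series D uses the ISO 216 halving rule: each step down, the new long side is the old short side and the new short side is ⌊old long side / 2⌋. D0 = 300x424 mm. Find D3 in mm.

106 × 150 mm

D1: ⌊424/2⌋ × 300 = 212 × 300 mm
D2: ⌊300/2⌋ × 212 = 150 × 212 mm
D3: ⌊212/2⌋ × 150 = 106 × 150 mm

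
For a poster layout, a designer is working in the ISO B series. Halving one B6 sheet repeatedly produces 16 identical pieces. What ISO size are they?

B10

16 = 2^4, so 4 halving steps.
B6 → B7 → … → B10 after 4 steps.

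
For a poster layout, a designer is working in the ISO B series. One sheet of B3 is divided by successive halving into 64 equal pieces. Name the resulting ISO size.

B9

64 = 2^6, so 6 halving steps.
B3 → B4 → … → B9 after 6 steps.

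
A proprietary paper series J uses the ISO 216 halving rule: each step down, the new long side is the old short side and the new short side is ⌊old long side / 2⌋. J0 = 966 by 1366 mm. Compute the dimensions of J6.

J1: ⌊1366/2⌋ × 966 = 683 × 966 mm
J2: ⌊966/2⌋ × 683 = 483 × 683 mm
J3: ⌊683/2⌋ × 483 = 341 × 483 mm
J4: ⌊483/2⌋ × 341 = 241 × 341 mm
J5: ⌊341/2⌋ × 241 = 170 × 241 mm
J6: ⌊241/2⌋ × 170 = 120 × 170 mm

120 × 170 mm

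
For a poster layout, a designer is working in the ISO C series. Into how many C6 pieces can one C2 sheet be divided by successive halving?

Each ISO step halves the sheet: 1 × C2 → 2 × C3 → 4 × C4 → 8 × C5 → …
From C2 to C6 is 4 halving steps: 2^4 = 16.

16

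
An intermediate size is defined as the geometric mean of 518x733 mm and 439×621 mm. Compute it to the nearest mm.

Short side: √(518 · 439) = √227402 ≈ 476.9 → 477 mm
Long side: √(733 · 621) = √455193 ≈ 674.7 → 675 mm

477 × 675 mm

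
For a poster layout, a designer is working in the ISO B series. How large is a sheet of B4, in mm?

B0 = 1000 × 1414 mm (B0 has a 1000 mm short side, aspect 1:√2).
B1: ⌊1414/2⌋ × 1000 = 707 × 1000 mm
B2: ⌊1000/2⌋ × 707 = 500 × 707 mm
B3: ⌊707/2⌋ × 500 = 353 × 500 mm
B4: ⌊500/2⌋ × 353 = 250 × 353 mm

250 × 353 mm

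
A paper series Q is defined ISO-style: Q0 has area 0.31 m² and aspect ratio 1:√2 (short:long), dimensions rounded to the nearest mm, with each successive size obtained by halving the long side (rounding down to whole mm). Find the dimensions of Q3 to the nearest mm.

Let Q0's short side be w mm. w · w√2 = 0.31 m² = 310,000 mm², so w ≈ 468.2 mm and w√2 ≈ 662.1 mm → Q0 = 468 × 662 mm.
Q1: ⌊662/2⌋ × 468 = 331 × 468 mm
Q2: ⌊468/2⌋ × 331 = 234 × 331 mm
Q3: ⌊331/2⌋ × 234 = 165 × 234 mm

165 × 234 mm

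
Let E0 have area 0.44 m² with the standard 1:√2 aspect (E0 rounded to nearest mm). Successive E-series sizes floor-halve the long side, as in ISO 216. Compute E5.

Let E0's short side be w mm. w · w√2 = 0.44 m² = 440,000 mm², so w ≈ 557.8 mm and w√2 ≈ 788.8 mm → E0 = 558 × 789 mm.
E1: ⌊789/2⌋ × 558 = 394 × 558 mm
E2: ⌊558/2⌋ × 394 = 279 × 394 mm
E3: ⌊394/2⌋ × 279 = 197 × 279 mm
E4: ⌊279/2⌋ × 197 = 139 × 197 mm
E5: ⌊197/2⌋ × 139 = 98 × 139 mm

98 × 139 mm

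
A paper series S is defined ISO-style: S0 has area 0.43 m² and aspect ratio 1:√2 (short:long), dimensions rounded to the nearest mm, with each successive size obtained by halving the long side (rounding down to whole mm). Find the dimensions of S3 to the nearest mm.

195 × 275 mm

Let S0's short side be w mm. w · w√2 = 0.43 m² = 430,000 mm², so w ≈ 551.4 mm and w√2 ≈ 779.8 mm → S0 = 551 × 780 mm.
S1: ⌊780/2⌋ × 551 = 390 × 551 mm
S2: ⌊551/2⌋ × 390 = 275 × 390 mm
S3: ⌊390/2⌋ × 275 = 195 × 275 mm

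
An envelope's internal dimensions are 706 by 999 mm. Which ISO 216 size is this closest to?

Aspect ratio 999/706 ≈ 1.415 — close to the ISO √2 ≈ 1.414.
In the B-series (B0 = 1000 × 1414 mm): B1 = 707 × 1000 mm.
Off by 2 mm total — nearest standard size.

B1 (707 × 1000 mm)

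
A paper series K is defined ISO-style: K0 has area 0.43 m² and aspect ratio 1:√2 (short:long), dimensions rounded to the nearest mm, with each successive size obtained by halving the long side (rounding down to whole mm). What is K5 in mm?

Let K0's short side be w mm. w · w√2 = 0.43 m² = 430,000 mm², so w ≈ 551.4 mm and w√2 ≈ 779.8 mm → K0 = 551 × 780 mm.
K1: ⌊780/2⌋ × 551 = 390 × 551 mm
K2: ⌊551/2⌋ × 390 = 275 × 390 mm
K3: ⌊390/2⌋ × 275 = 195 × 275 mm
K4: ⌊275/2⌋ × 195 = 137 × 195 mm
K5: ⌊195/2⌋ × 137 = 97 × 137 mm

97 × 137 mm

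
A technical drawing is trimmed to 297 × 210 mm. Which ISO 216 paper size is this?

Aspect ratio 297/210 ≈ 1.414 — close to the ISO √2 ≈ 1.414.
In the A-series (A0 area = 1 m²): A4 = 210 × 297 mm.

A4 (210 × 297 mm)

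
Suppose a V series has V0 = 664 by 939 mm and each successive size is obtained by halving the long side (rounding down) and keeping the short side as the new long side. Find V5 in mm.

V1: ⌊939/2⌋ × 664 = 469 × 664 mm
V2: ⌊664/2⌋ × 469 = 332 × 469 mm
V3: ⌊469/2⌋ × 332 = 234 × 332 mm
V4: ⌊332/2⌋ × 234 = 166 × 234 mm
V5: ⌊234/2⌋ × 166 = 117 × 166 mm

117 × 166 mm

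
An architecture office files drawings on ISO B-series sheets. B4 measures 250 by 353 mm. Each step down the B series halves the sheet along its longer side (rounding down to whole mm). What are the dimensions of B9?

B5: ⌊353/2⌋ × 250 = 176 × 250 mm
B6: ⌊250/2⌋ × 176 = 125 × 176 mm
B7: ⌊176/2⌋ × 125 = 88 × 125 mm
B8: ⌊125/2⌋ × 88 = 62 × 88 mm
B9: ⌊88/2⌋ × 62 = 44 × 62 mm

44 × 62 mm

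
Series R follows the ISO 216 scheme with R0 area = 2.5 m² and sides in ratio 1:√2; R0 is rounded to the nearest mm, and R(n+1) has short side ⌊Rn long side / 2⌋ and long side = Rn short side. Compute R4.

332 × 470 mm

Let R0's short side be w mm. w · w√2 = 2.5 m² = 2,500,000 mm², so w ≈ 1329.6 mm and w√2 ≈ 1880.3 mm → R0 = 1330 × 1880 mm.
R1: ⌊1880/2⌋ × 1330 = 940 × 1330 mm
R2: ⌊1330/2⌋ × 940 = 665 × 940 mm
R3: ⌊940/2⌋ × 665 = 470 × 665 mm
R4: ⌊665/2⌋ × 470 = 332 × 470 mm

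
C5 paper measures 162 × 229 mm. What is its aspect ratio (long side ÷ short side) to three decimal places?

1.414

229 / 162 = 1.414
Matches √2 ≈ 1.414 — the ISO 216 defining ratio.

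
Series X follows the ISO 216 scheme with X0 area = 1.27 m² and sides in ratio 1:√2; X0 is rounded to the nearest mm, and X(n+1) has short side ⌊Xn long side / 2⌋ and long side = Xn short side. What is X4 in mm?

Let X0's short side be w mm. w · w√2 = 1.27 m² = 1,270,000 mm², so w ≈ 947.6 mm and w√2 ≈ 1340.2 mm → X0 = 948 × 1340 mm.
X1: ⌊1340/2⌋ × 948 = 670 × 948 mm
X2: ⌊948/2⌋ × 670 = 474 × 670 mm
X3: ⌊670/2⌋ × 474 = 335 × 474 mm
X4: ⌊474/2⌋ × 335 = 237 × 335 mm

237 × 335 mm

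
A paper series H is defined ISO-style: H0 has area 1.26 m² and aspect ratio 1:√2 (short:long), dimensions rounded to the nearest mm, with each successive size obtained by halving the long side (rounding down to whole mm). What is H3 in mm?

333 × 472 mm

Let H0's short side be w mm. w · w√2 = 1.26 m² = 1,260,000 mm², so w ≈ 943.9 mm and w√2 ≈ 1334.9 mm → H0 = 944 × 1335 mm.
H1: ⌊1335/2⌋ × 944 = 667 × 944 mm
H2: ⌊944/2⌋ × 667 = 472 × 667 mm
H3: ⌊667/2⌋ × 472 = 333 × 472 mm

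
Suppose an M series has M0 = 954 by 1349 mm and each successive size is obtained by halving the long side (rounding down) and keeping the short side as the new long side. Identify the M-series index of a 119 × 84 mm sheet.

M7

M0: 954 × 1349 mm
M1: 674 × 954 mm
M2: 477 × 674 mm
M3: 337 × 477 mm
M4: 238 × 337 mm
M5: 168 × 238 mm
M6: 119 × 168 mm
M7: 84 × 119 mm
M8: 59 × 84 mm
→ matches M7.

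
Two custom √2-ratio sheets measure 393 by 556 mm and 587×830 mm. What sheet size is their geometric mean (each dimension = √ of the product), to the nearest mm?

Short side: √(393 · 587) = √230691 ≈ 480.3 → 480 mm
Long side: √(556 · 830) = √461480 ≈ 679.3 → 679 mm

480 × 679 mm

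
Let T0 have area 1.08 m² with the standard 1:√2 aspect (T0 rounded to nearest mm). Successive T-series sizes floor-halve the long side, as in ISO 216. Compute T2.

Let T0's short side be w mm. w · w√2 = 1.08 m² = 1,080,000 mm², so w ≈ 873.9 mm and w√2 ≈ 1235.9 mm → T0 = 874 × 1236 mm.
T1: ⌊1236/2⌋ × 874 = 618 × 874 mm
T2: ⌊874/2⌋ × 618 = 437 × 618 mm

437 × 618 mm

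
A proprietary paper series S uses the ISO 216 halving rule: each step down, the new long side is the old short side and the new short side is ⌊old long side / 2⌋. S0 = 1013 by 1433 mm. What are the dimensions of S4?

253 × 358 mm

S1: ⌊1433/2⌋ × 1013 = 716 × 1013 mm
S2: ⌊1013/2⌋ × 716 = 506 × 716 mm
S3: ⌊716/2⌋ × 506 = 358 × 506 mm
S4: ⌊506/2⌋ × 358 = 253 × 358 mm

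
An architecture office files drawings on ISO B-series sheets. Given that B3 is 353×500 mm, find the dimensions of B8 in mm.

62 × 88 mm

B4: ⌊500/2⌋ × 353 = 250 × 353 mm
B5: ⌊353/2⌋ × 250 = 176 × 250 mm
B6: ⌊250/2⌋ × 176 = 125 × 176 mm
B7: ⌊176/2⌋ × 125 = 88 × 125 mm
B8: ⌊125/2⌋ × 88 = 62 × 88 mm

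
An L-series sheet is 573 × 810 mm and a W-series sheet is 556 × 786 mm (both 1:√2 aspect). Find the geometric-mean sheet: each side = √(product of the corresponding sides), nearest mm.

564 × 798 mm

Short side: √(573 · 556) = √318588 ≈ 564.4 → 564 mm
Long side: √(810 · 786) = √636660 ≈ 797.9 → 798 mm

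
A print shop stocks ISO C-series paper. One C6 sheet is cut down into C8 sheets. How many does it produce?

4

Each ISO step halves the sheet: 1 × C6 → 2 × C7 → 4 × C8
From C6 to C8 is 2 halving steps: 2^2 = 4.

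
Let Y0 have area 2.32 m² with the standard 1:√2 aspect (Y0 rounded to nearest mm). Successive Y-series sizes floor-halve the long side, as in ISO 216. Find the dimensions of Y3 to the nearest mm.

452 × 640 mm

Let Y0's short side be w mm. w · w√2 = 2.32 m² = 2,320,000 mm², so w ≈ 1280.8 mm and w√2 ≈ 1811.3 mm → Y0 = 1281 × 1811 mm.
Y1: ⌊1811/2⌋ × 1281 = 905 × 1281 mm
Y2: ⌊1281/2⌋ × 905 = 640 × 905 mm
Y3: ⌊905/2⌋ × 640 = 452 × 640 mm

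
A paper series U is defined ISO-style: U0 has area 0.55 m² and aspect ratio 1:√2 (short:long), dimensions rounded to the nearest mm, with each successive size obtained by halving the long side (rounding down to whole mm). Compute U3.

220 × 312 mm

Let U0's short side be w mm. w · w√2 = 0.55 m² = 550,000 mm², so w ≈ 623.6 mm and w√2 ≈ 881.9 mm → U0 = 624 × 882 mm.
U1: ⌊882/2⌋ × 624 = 441 × 624 mm
U2: ⌊624/2⌋ × 441 = 312 × 441 mm
U3: ⌊441/2⌋ × 312 = 220 × 312 mm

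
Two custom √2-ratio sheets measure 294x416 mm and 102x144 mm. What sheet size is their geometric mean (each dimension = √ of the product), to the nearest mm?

173 × 245 mm

Short side: √(294 · 102) = √29988 ≈ 173.2 → 173 mm
Long side: √(416 · 144) = √59904 ≈ 244.8 → 245 mm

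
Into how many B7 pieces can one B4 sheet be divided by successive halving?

8

Each ISO step halves the sheet: 1 × B4 → 2 × B5 → 4 × B6 → 8 × B7
From B4 to B7 is 3 halving steps: 2^3 = 8.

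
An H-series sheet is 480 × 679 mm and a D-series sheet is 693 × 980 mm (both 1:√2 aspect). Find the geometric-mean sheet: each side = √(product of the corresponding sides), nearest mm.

Short side: √(480 · 693) = √332640 ≈ 576.7 → 577 mm
Long side: √(679 · 980) = √665420 ≈ 815.7 → 816 mm

577 × 816 mm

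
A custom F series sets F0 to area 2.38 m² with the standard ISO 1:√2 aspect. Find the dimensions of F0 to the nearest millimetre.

1297 × 1835 mm

Let the short side be w mm. Then w · w√2 = 2.38 m² = 2,380,000 mm².
w² = 2,380,000/√2, so w ≈ 1297.3 mm; long side = w√2 ≈ 1834.6 mm.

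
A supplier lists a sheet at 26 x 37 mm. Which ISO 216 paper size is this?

Aspect ratio 37/26 ≈ 1.423 — close to the ISO √2 ≈ 1.414.
In the A-series (A0 area = 1 m²): A10 = 26 × 37 mm.

A10 (26 × 37 mm)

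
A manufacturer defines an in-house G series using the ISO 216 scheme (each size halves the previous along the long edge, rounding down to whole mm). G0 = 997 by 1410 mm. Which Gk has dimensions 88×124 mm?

G0: 997 × 1410 mm
G1: 705 × 997 mm
G2: 498 × 705 mm
G3: 352 × 498 mm
G4: 249 × 352 mm
G5: 176 × 249 mm
G6: 124 × 176 mm
G7: 88 × 124 mm
G8: 62 × 88 mm
→ matches G7.

G7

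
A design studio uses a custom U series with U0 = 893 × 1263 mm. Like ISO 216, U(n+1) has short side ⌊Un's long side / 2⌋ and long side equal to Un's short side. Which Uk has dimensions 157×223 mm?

U0: 893 × 1263 mm
U1: 631 × 893 mm
U2: 446 × 631 mm
U3: 315 × 446 mm
U4: 223 × 315 mm
U5: 157 × 223 mm
U6: 111 × 157 mm
→ matches U5.

U5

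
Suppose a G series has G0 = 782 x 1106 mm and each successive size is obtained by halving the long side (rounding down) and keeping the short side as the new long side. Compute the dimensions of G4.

G1: ⌊1106/2⌋ × 782 = 553 × 782 mm
G2: ⌊782/2⌋ × 553 = 391 × 553 mm
G3: ⌊553/2⌋ × 391 = 276 × 391 mm
G4: ⌊391/2⌋ × 276 = 195 × 276 mm

195 × 276 mm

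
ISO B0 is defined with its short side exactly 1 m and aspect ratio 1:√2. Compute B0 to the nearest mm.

1000 × 1414 mm

Short side = 1000 mm; long side = 1000√2 ≈ 1414.2 mm.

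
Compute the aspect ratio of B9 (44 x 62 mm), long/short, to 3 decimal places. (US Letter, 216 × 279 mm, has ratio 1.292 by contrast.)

1.409

62 / 44 = 1.409
ISO 216 targets √2 ≈ 1.414; the -0.005 deviation is from mm rounding.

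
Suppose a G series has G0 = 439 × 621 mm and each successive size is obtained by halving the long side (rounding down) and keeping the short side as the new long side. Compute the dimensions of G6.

54 × 77 mm

G1: ⌊621/2⌋ × 439 = 310 × 439 mm
G2: ⌊439/2⌋ × 310 = 219 × 310 mm
G3: ⌊310/2⌋ × 219 = 155 × 219 mm
G4: ⌊219/2⌋ × 155 = 109 × 155 mm
G5: ⌊155/2⌋ × 109 = 77 × 109 mm
G6: ⌊109/2⌋ × 77 = 54 × 77 mm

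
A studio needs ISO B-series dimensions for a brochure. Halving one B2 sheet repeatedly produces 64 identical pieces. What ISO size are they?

64 = 2^6, so 6 halving steps.
B2 → B3 → … → B8 after 6 steps.

B8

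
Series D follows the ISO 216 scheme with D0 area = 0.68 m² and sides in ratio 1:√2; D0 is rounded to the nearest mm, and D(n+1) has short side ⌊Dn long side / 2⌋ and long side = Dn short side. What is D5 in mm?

122 × 173 mm

Let D0's short side be w mm. w · w√2 = 0.68 m² = 680,000 mm², so w ≈ 693.4 mm and w√2 ≈ 980.6 mm → D0 = 693 × 981 mm.
D1: ⌊981/2⌋ × 693 = 490 × 693 mm
D2: ⌊693/2⌋ × 490 = 346 × 490 mm
D3: ⌊490/2⌋ × 346 = 245 × 346 mm
D4: ⌊346/2⌋ × 245 = 173 × 245 mm
D5: ⌊245/2⌋ × 173 = 122 × 173 mm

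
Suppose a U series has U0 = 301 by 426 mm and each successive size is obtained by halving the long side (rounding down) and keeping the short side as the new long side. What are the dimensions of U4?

75 × 106 mm

U1 = 213 × 301 mm (from U0 by 1 halving).
U2: ⌊301/2⌋ × 213 = 150 × 213 mm
U3: ⌊213/2⌋ × 150 = 106 × 150 mm
U4: ⌊150/2⌋ × 106 = 75 × 106 mm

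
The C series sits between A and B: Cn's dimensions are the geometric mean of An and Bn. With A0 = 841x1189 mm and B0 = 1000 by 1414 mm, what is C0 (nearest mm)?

Short side: √(841 · 1000) = √841000 ≈ 917.1 → 917 mm
Long side: √(1189 · 1414) = √1681246 ≈ 1296.6 → 1297 mm

917 × 1297 mm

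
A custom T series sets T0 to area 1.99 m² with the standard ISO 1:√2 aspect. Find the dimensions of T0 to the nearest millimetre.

1186 × 1678 mm

Let the short side be w mm. Then w · w√2 = 1.99 m² = 1,990,000 mm².
w² = 1,990,000/√2, so w ≈ 1186.2 mm; long side = w√2 ≈ 1677.6 mm.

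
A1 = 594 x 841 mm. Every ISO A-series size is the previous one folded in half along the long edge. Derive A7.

74 × 105 mm

A2: ⌊841/2⌋ × 594 = 420 × 594 mm
A3: ⌊594/2⌋ × 420 = 297 × 420 mm
A4: ⌊420/2⌋ × 297 = 210 × 297 mm
A5: ⌊297/2⌋ × 210 = 148 × 210 mm
A6: ⌊210/2⌋ × 148 = 105 × 148 mm
A7: ⌊148/2⌋ × 105 = 74 × 105 mm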